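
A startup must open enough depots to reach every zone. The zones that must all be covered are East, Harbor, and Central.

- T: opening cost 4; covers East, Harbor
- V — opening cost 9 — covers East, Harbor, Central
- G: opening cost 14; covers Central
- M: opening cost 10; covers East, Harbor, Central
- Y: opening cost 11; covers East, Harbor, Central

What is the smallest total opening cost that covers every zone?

The greedy cost-per-new-zone heuristic would pick T and V for 13, but a cheaper cover exists.
V alone covers East, Harbor, Central — every zone.
Total opening cost: 9.
No cover costs less than 9.

9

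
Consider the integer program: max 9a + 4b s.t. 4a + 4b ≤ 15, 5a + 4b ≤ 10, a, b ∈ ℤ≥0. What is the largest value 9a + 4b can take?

18

(a,b)=(2,0): 4·2+4·0=8≤15, 5·2+4·0=10≤10, objective 18.
(a,b)=(1,1): 4·1+4·1=8≤15, 5·1+4·1=9≤10, objective 13.
(a,b)=(1,0): 4·1+4·0=4≤15, 5·1+4·0=5≤10, objective 9.
The best lattice point is (2,0), giving 18.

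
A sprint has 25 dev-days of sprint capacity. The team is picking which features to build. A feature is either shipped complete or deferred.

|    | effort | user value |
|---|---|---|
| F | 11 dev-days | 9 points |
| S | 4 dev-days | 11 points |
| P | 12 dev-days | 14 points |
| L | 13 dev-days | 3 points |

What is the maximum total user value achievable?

25

Take S and P: effort 4 + 12 = 16 ≤ 25, user value 11 + 14 = 25.
No other feasible combination does better.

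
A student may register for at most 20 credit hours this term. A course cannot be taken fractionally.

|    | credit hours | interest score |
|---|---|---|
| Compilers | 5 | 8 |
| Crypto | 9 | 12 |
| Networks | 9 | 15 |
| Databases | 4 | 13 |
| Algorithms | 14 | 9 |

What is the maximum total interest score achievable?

36

Networks + Databases: credit hours 9 + 4 = 13 ≤ 20, interest score 15 + 13 = 28.
Compilers + Networks + Databases: credit hours 5 + 9 + 4 = 18 ≤ 20, interest score 8 + 15 + 13 = 36.
Compilers + Crypto + Databases: credit hours 5 + 9 + 4 = 18 ≤ 20, interest score 8 + 12 + 13 = 33.
Best is Compilers, Networks, and Databases with total interest score 36.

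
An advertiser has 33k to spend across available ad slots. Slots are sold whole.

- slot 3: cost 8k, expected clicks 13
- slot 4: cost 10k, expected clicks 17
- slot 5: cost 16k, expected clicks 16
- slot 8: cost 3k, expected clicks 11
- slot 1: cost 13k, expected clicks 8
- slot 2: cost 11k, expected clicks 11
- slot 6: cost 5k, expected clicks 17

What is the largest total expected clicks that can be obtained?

slot 4 + slot 8 + slot 2 + slot 6: cost 10 + 3 + 11 + 5 = 29 ≤ 33, expected clicks 17 + 11 + 11 + 17 = 56.
slot 3 + slot 5 + slot 8 + slot 6: cost 8 + 16 + 3 + 5 = 32 ≤ 33, expected clicks 13 + 16 + 11 + 17 = 57.
slot 3 + slot 4 + slot 8 + slot 6: cost 8 + 10 + 3 + 5 = 26 ≤ 33, expected clicks 13 + 17 + 11 + 17 = 58.
Best is slot 3, slot 4, slot 8, and slot 6 with total expected clicks 58.

58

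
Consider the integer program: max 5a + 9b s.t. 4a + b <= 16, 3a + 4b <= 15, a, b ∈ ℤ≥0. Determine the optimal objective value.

Relaxing integrality, the LP optimum is 33.75 at (a,b) = (0, 3.75), which is not an integer point.
(a,b)=(1,3): 4·1+1·3=7≤16, 3·1+4·3=15≤15, objective 32.
(a,b)=(2,2): 4·2+1·2=10≤16, 3·2+4·2=14≤15, objective 28.
(a,b)=(0,3): 4·0+1·3=3≤16, 3·0+4·3=12≤15, objective 27.
Maximum is 32 at (a,b)=(1,3).

32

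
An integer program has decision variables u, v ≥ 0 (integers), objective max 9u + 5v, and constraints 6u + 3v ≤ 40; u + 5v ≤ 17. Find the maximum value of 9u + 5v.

59

The continuous relaxation peaks at (5.52, 2.3) with value 61.15; rounding to a feasible lattice point costs some objective.
(u,v)=(6,1): 6·6+3·1=39≤40, 1·6+5·1=11≤17, objective 59.
(u,v)=(5,2): 6·5+3·2=36≤40, 1·5+5·2=15≤17, objective 55.
(u,v)=(6,0): 6·6+3·0=36≤40, 1·6+5·0=6≤17, objective 54.
(u,v)=(5,1): 6·5+3·1=33≤40, 1·5+5·1=10≤17, objective 50.
No feasible integer point exceeds 59.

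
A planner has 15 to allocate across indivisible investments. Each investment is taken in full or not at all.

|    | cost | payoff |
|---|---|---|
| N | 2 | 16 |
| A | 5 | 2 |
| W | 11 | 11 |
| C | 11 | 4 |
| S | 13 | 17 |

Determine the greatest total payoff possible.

33

N + W: cost 2 + 11 = 13 ≤ 15, payoff 16 + 11 = 27.
N + S: cost 2 + 13 = 15 ≤ 15, payoff 16 + 17 = 33.
N + C: cost 2 + 11 = 13 ≤ 15, payoff 16 + 4 = 20.
Best is N and S with total payoff 33.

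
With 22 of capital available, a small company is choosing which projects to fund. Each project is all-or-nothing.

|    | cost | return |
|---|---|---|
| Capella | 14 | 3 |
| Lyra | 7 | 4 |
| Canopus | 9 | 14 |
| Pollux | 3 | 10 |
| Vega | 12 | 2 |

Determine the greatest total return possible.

28

This is an integer program with binary decision variables.
Allowing fractional choices, the relaxed optimum would be about 28.6, but projects are indivisible.
Lyra + Canopus: cost 7 + 9 = 16 ≤ 22, return 4 + 14 = 18.
Lyra + Canopus + Pollux: cost 7 + 9 + 3 = 19 ≤ 22, return 4 + 14 + 10 = 28.
Canopus + Pollux: cost 9 + 3 = 12 ≤ 22, return 14 + 10 = 24.
Best is Lyra, Canopus, and Pollux with total return 28.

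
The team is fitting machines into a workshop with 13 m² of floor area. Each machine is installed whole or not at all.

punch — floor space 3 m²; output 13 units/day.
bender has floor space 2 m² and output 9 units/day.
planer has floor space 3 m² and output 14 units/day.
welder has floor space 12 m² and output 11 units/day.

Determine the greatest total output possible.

This is an integer program with binary decision variables.
Allowing fractional choices, the relaxed optimum would be about 40.6, but machines are indivisible.
punch + planer: floor space 3 + 3 = 6 ≤ 13, output 13 + 14 = 27.
punch + bender + planer: floor space 3 + 2 + 3 = 8 ≤ 13, output 13 + 9 + 14 = 36.
Best is punch, bender, and planer with total output 36.

36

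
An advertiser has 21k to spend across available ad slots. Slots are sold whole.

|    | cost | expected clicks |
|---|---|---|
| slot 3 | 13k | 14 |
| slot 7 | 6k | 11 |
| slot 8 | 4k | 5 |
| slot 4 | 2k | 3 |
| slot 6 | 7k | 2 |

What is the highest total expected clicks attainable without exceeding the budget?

Allowing fractional choices, the relaxed optimum would be about 28.7, but ad slots are indivisible.
slot 3 + slot 7 + slot 4: cost 13 + 6 + 2 = 21 ≤ 21, expected clicks 14 + 11 + 3 = 28.
slot 3 + slot 7: cost 13 + 6 = 19 ≤ 21, expected clicks 14 + 11 = 25.
Best is slot 3, slot 7, and slot 4 with total expected clicks 28.

28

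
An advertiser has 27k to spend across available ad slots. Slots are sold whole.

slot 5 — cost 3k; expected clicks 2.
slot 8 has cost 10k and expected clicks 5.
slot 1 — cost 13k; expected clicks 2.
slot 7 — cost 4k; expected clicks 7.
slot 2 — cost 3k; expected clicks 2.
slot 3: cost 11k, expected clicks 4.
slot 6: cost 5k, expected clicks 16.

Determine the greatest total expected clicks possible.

This is an integer program with binary decision variables.
Allowing fractional choices, the relaxed optimum would be about 32.7, but ad slots are indivisible.
slot 5 + slot 8 + slot 7 + slot 6: cost 3 + 10 + 4 + 5 = 22 ≤ 27, expected clicks 2 + 5 + 7 + 16 = 30.
slot 5 + slot 8 + slot 7 + slot 2 + slot 6: cost 3 + 10 + 4 + 3 + 5 = 25 ≤ 27, expected clicks 2 + 5 + 7 + 2 + 16 = 32.
slot 5 + slot 7 + slot 2 + slot 3 + slot 6: cost 3 + 4 + 3 + 11 + 5 = 26 ≤ 27, expected clicks 2 + 7 + 2 + 4 + 16 = 31.
Best is slot 5, slot 8, slot 7, slot 2, and slot 6 with total expected clicks 32.

32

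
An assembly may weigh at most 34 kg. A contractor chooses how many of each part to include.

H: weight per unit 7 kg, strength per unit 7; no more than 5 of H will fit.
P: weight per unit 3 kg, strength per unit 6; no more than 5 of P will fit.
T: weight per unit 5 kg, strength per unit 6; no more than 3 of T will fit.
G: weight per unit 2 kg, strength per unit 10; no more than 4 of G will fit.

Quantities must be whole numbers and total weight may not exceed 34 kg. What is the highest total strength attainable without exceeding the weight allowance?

Take 5×P, 2×T, and 4×G: weight 33 ≤ 34, strength 5·6 + 2·6 + 4·10 = 82.
G has the best ratio (10/2) and is taken to its limit of 4; remaining capacity is filled optimally with the others.

82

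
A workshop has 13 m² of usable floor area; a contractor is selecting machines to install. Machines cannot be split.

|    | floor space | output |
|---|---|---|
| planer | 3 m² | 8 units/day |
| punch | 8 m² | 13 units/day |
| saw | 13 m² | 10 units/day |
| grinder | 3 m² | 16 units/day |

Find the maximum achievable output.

29

Allowing fractional choices, the relaxed optimum would be about 35.4, but machines are indivisible.
punch + grinder: floor space 8 + 3 = 11 ≤ 13, output 13 + 16 = 29.
planer + punch: floor space 3 + 8 = 11 ≤ 13, output 8 + 13 = 21.
planer + grinder: floor space 3 + 3 = 6 ≤ 13, output 8 + 16 = 24.
Best is punch and grinder with total output 29.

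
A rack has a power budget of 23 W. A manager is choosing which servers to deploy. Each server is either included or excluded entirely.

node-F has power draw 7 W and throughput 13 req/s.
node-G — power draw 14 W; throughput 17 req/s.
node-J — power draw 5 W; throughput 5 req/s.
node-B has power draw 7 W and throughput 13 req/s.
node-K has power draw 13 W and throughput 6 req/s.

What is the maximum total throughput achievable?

31

Take node-F, node-J, and node-B: power draw 7 + 5 + 7 = 19 ≤ 23, throughput 13 + 5 + 13 = 31.
No other feasible combination does better.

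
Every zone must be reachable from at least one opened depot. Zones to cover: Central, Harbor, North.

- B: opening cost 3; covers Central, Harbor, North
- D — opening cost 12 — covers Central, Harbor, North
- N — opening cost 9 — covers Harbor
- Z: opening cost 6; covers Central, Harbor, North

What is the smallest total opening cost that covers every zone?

B alone covers Central, Harbor, North — every zone.
Total opening cost: 3.
No cover costs less than 3.

3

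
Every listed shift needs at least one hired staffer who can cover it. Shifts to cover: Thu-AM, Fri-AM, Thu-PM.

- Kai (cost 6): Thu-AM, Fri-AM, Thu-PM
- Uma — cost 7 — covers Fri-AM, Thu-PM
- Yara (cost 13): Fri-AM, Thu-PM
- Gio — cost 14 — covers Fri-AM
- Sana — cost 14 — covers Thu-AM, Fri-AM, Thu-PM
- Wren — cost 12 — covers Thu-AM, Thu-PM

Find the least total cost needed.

6

Kai alone covers Thu-AM, Fri-AM, Thu-PM — every shift.
Total cost: 6.
No cover costs less than 6.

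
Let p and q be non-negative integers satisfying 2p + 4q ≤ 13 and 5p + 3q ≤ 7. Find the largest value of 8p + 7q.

14

Relaxing integrality, the LP optimum is 16.33 at (p,q) = (0, 2.33), which is not an integer point.
(p,q)=(0,2): 2·0+4·2=8≤13, 5·0+3·2=6≤7, objective 14.
(p,q)=(0,1): 2·0+4·1=4≤13, 5·0+3·1=3≤7, objective 7.
Maximum is 14 at (p,q)=(0,2).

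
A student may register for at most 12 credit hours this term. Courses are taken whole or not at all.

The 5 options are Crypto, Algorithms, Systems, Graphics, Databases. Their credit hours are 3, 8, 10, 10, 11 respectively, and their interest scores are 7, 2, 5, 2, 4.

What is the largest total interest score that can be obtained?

Take Crypto and Algorithms: credit hours 3 + 8 = 11 ≤ 12, interest score 7 + 2 = 9.
No other feasible combination does better.

9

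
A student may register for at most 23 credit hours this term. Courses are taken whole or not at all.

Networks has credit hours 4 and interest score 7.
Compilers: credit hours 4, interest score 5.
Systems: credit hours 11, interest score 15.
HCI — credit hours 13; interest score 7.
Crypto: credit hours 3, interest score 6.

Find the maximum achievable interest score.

This is a 0-1 knapsack instance.
Networks + Systems + Crypto: credit hours 4 + 11 + 3 = 18 ≤ 23, interest score 7 + 15 + 6 = 28.
Networks + Compilers + Systems + Crypto: credit hours 4 + 4 + 11 + 3 = 22 ≤ 23, interest score 7 + 5 + 15 + 6 = 33.
Best is Networks, Compilers, Systems, and Crypto with total interest score 33.

33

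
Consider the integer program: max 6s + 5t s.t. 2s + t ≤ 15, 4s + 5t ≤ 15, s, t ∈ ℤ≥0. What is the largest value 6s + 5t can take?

(s,t)=(3,0) is feasible, giving 18.
(s,t)=(2,1) is feasible, giving 17.
(s,t)=(2,0) is feasible, giving 12.
The best lattice point is (3,0), giving 18.

18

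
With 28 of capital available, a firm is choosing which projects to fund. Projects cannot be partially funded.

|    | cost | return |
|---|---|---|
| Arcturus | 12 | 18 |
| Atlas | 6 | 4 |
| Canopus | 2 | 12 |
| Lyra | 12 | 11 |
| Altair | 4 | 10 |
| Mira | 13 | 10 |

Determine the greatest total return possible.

44

This is an integer program with binary decision variables.
Arcturus + Canopus + Lyra: cost 12 + 2 + 12 = 26 ≤ 28, return 18 + 12 + 11 = 41.
Arcturus + Canopus + Altair: cost 12 + 2 + 4 = 18 ≤ 28, return 18 + 12 + 10 = 40.
Arcturus + Atlas + Canopus + Altair: cost 12 + 6 + 2 + 4 = 24 ≤ 28, return 18 + 4 + 12 + 10 = 44.
Best is Arcturus, Atlas, Canopus, and Altair with total return 44.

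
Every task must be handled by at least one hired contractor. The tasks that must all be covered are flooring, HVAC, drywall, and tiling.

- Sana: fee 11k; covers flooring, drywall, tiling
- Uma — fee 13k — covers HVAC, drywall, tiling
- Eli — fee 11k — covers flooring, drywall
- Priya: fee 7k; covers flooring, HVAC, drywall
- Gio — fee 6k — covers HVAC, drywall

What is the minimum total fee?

Choose Sana and Gio: together they cover flooring, HVAC, drywall, tiling — every task.
Total fee: 11 + 6 = 17.

17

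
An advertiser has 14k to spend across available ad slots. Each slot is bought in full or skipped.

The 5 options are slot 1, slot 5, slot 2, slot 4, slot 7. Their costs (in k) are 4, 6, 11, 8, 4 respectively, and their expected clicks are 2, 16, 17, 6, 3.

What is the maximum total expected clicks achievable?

22

Allowing fractional choices, the relaxed optimum would be about 28.4, but ad slots are indivisible.
slot 1 + slot 5 + slot 7: cost 4 + 6 + 4 = 14 ≤ 14, expected clicks 2 + 16 + 3 = 21.
slot 5 + slot 4: cost 6 + 8 = 14 ≤ 14, expected clicks 16 + 6 = 22.
slot 5 + slot 7: cost 6 + 4 = 10 ≤ 14, expected clicks 16 + 3 = 19.
Best is slot 5 and slot 4 with total expected clicks 22.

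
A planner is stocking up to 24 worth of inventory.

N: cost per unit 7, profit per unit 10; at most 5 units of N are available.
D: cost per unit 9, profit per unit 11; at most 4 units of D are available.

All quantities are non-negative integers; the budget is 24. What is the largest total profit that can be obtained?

31

2×N and 1×D: cost 23 ≤ 24, profit 2·10 + 1·11 = 31.
3×N: cost 21 ≤ 24, profit 3·10 = 30.
Best is 31.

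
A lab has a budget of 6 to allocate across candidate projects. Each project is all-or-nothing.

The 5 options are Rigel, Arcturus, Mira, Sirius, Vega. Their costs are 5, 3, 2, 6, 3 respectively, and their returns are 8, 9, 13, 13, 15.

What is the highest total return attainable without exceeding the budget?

28

Allowing fractional choices, the relaxed optimum would be about 31.0, but projects are indivisible.
Arcturus + Mira: cost 3 + 2 = 5 ≤ 6, return 9 + 13 = 22.
Mira + Vega: cost 2 + 3 = 5 ≤ 6, return 13 + 15 = 28.
Arcturus + Vega: cost 3 + 3 = 6 ≤ 6, return 9 + 15 = 24.
Best is Mira and Vega with total return 28.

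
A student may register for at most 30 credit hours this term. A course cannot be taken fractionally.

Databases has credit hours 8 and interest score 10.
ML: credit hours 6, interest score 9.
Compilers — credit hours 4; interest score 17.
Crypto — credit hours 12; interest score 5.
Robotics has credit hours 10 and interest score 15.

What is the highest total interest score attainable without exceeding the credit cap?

51

Take Databases, ML, Compilers, and Robotics: credit hours 8 + 6 + 4 + 10 = 28 ≤ 30, interest score 10 + 9 + 17 + 15 = 51.
No other feasible combination does better.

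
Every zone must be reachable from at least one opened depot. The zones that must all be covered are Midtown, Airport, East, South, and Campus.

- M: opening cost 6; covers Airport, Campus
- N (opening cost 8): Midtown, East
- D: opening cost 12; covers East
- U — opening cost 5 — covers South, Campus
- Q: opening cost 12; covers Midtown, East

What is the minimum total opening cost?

Choose M, N, and U: together they cover Midtown, Airport, East, South, Campus — every zone.
Total opening cost: 6 + 8 + 5 = 19.
No cover costs less than 19.

19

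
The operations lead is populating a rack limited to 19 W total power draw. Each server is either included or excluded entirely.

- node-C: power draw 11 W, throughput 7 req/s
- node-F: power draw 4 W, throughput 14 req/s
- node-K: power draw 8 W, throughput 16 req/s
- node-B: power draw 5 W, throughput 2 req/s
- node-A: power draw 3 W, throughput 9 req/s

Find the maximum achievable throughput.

Treat it as a binary knapsack problem.
Allowing fractional choices, the relaxed optimum would be about 41.5, but servers are indivisible.
node-F + node-K: power draw 4 + 8 = 12 ≤ 19, throughput 14 + 16 = 30.
node-F + node-K + node-A: power draw 4 + 8 + 3 = 15 ≤ 19, throughput 14 + 16 + 9 = 39.
node-F + node-K + node-B: power draw 4 + 8 + 5 = 17 ≤ 19, throughput 14 + 16 + 2 = 32.
Best is node-F, node-K, and node-A with total throughput 39.

39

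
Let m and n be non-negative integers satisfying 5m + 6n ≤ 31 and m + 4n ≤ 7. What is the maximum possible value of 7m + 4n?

42

(m,n)=(6,0) is feasible, giving 42.
(m,n)=(5,0) is feasible, giving 35.
The best lattice point is (6,0), giving 42.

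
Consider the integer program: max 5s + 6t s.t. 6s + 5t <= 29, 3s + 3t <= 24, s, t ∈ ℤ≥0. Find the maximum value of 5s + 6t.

30

Relaxing integrality, the LP optimum is 34.80 at (s,t) = (0, 5.8), which is not an integer point.
(s,t)=(0,5): 6·0+5·5=25≤29, 3·0+3·5=15≤24, objective 30.
(s,t)=(1,4): 6·1+5·4=26≤29, 3·1+3·4=15≤24, objective 29.
(s,t)=(0,4): 6·0+5·4=20≤29, 3·0+3·4=12≤24, objective 24.
The best lattice point is (0,5), giving 30.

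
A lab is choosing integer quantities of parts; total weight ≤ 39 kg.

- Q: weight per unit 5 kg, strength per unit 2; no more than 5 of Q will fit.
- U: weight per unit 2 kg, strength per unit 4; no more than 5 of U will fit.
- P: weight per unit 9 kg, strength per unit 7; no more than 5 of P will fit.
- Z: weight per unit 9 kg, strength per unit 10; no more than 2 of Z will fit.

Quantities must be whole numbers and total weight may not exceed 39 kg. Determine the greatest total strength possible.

47

5×U, 2×P, and 1×Z: weight 37 ≤ 39, strength 5·4 + 2·7 + 1·10 = 44.
5×U, 1×P, and 2×Z: weight 37 ≤ 39, strength 5·4 + 1·7 + 2·10 = 47.
Best is 47.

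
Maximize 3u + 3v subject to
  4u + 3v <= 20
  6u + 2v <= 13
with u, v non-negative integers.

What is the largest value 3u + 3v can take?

Relaxing integrality, the LP optimum is 19.50 at (u,v) = (0, 6.5), which is not an integer point.
(u,v)=(0,6): 4·0+3·6=18≤20, 6·0+2·6=12≤13, objective 18.
(u,v)=(0,5): 4·0+3·5=15≤20, 6·0+2·5=10≤13, objective 15.
Maximum is 18 at (u,v)=(0,6).

18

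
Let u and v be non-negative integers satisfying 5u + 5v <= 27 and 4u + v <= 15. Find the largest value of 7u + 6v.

33

(u,v)=(3,2) is feasible, giving 33.
(u,v)=(2,3) is feasible, giving 32.
(u,v)=(3,1) is feasible, giving 27.
The best lattice point is (3,2), giving 33.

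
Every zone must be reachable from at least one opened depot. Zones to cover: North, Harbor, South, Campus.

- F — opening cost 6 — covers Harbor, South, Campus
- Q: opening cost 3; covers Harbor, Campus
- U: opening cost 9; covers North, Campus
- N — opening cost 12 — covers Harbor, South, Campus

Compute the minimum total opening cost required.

Choose F and U: together they cover North, Harbor, South, Campus — every zone.
Total opening cost: 6 + 9 = 15.

15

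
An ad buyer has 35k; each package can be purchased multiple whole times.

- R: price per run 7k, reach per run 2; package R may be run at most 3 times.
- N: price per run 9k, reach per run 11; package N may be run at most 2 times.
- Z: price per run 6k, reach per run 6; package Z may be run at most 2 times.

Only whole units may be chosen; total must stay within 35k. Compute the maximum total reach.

N has the best ratio (11/9); taking only N gives at most 2×11 = 22 (stopped by the supply cap of 2).
Mixing does better — 2×N and 2×Z: price 30 ≤ 35, reach 2·11 + 2·6 = 34.

34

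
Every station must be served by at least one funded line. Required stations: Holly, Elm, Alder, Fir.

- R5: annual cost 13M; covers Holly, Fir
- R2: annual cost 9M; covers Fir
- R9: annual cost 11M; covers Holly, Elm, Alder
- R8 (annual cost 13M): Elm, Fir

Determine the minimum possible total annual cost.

Choose R2 and R9: together they cover Holly, Elm, Alder, Fir — every station.
Total annual cost: 9 + 11 = 20.
No cover costs less than 20.

20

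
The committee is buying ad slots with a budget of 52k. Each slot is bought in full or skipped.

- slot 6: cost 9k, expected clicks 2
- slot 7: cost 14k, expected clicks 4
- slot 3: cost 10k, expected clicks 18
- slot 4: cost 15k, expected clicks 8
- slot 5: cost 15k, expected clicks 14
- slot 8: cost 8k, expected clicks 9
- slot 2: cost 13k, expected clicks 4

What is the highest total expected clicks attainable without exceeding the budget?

49

This is a 0-1 knapsack instance.
Allowing fractional choices, the relaxed optimum would be about 50.2, but ad slots are indivisible.
slot 7 + slot 3 + slot 5 + slot 8: cost 14 + 10 + 15 + 8 = 47 ≤ 52, expected clicks 4 + 18 + 14 + 9 = 45.
slot 3 + slot 5 + slot 8 + slot 2: cost 10 + 15 + 8 + 13 = 46 ≤ 52, expected clicks 18 + 14 + 9 + 4 = 45.
slot 3 + slot 4 + slot 5 + slot 8: cost 10 + 15 + 15 + 8 = 48 ≤ 52, expected clicks 18 + 8 + 14 + 9 = 49.
Best is slot 3, slot 4, slot 5, and slot 8 with total expected clicks 49.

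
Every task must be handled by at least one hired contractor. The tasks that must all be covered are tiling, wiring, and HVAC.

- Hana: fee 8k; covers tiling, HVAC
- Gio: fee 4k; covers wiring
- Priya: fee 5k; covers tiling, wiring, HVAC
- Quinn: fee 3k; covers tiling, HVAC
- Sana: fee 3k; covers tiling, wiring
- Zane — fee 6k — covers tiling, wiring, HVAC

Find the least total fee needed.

The greedy cost-per-new-task heuristic would pick Quinn and Sana for 6, but a cheaper cover exists.
Priya alone covers tiling, wiring, HVAC — every task.
Total fee: 5.
No cover costs less than 5.

5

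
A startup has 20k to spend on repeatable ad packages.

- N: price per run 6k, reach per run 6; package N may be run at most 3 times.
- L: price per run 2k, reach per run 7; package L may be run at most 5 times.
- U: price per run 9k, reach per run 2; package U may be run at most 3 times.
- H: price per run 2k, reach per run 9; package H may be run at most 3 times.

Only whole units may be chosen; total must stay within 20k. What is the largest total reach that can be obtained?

5×L and 3×H: price 16 ≤ 20, reach 5·7 + 3·9 = 62.
1×N, 4×L, and 3×H: price 20 ≤ 20, reach 1·6 + 4·7 + 3·9 = 61.
Best is 62.

62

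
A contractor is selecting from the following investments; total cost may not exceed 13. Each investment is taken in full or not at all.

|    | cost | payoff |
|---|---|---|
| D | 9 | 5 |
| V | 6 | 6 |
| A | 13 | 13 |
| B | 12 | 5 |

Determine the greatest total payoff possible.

13

Take A: cost 13 ≤ 13, payoff 13.
No other feasible combination does better.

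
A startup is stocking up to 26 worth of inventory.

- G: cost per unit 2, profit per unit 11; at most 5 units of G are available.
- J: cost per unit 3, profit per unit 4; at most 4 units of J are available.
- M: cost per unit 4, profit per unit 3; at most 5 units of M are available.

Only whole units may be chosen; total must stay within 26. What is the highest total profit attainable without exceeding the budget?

G has the best ratio (11/2); taking only G gives at most 5×11 = 55 (stopped by the supply cap of 5).
Mixing does better — 5×G, 4×J, and 1×M: cost 26 ≤ 26, profit 5·11 + 4·4 + 1·3 = 74.

74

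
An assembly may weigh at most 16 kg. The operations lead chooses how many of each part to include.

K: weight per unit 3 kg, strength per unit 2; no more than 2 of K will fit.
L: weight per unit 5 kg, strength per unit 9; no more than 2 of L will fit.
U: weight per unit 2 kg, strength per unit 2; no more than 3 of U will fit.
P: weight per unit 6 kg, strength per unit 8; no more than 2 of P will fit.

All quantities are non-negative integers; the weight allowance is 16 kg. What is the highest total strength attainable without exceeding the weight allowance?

26

2×L and 1×P: weight 16 ≤ 16, strength 2·9 + 1·8 = 26.
2×L and 3×U: weight 16 ≤ 16, strength 2·9 + 3·2 = 24.
Best is 26.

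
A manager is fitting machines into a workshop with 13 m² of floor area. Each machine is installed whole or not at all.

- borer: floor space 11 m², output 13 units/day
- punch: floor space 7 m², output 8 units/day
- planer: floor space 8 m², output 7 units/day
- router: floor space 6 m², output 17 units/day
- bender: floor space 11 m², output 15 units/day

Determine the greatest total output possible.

router: floor space 6 ≤ 13, output 17.
punch + router: floor space 7 + 6 = 13 ≤ 13, output 8 + 17 = 25.
bender: floor space 11 ≤ 13, output 15.
Best is punch and router with total output 25.

25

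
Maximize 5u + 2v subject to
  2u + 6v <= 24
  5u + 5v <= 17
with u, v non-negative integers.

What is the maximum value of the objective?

(u,v)=(3,0): 2·3+6·0=6≤24, 5·3+5·0=15≤17, objective 15.
(u,v)=(2,1): 2·2+6·1=10≤24, 5·2+5·1=15≤17, objective 12.
(u,v)=(2,0): 2·2+6·0=4≤24, 5·2+5·0=10≤17, objective 10.
The best lattice point is (3,0), giving 15.

15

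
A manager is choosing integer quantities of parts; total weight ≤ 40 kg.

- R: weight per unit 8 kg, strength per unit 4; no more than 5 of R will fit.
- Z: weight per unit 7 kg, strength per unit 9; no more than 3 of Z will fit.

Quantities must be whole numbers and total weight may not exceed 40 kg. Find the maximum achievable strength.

1×R and 3×Z: weight 29 ≤ 40, strength 1·4 + 3·9 = 31.
2×R and 3×Z: weight 37 ≤ 40, strength 2·4 + 3·9 = 35.
Best is 35.

35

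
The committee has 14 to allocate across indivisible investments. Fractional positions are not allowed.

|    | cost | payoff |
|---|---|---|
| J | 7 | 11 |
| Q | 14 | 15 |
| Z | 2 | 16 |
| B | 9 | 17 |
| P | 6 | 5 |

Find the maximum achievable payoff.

J + Z: cost 7 + 2 = 9 ≤ 14, payoff 11 + 16 = 27.
Z + P: cost 2 + 6 = 8 ≤ 14, payoff 16 + 5 = 21.
Z + B: cost 2 + 9 = 11 ≤ 14, payoff 16 + 17 = 33.
Best is Z and B with total payoff 33.

33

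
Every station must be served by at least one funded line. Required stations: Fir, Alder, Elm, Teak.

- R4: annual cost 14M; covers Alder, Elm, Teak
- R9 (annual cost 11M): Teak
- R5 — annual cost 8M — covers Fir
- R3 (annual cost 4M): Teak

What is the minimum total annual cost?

22

The greedy cost-per-new-station heuristic would pick R3, R4, and R5 for 26, but a cheaper cover exists.
Choose R4 and R5: together they cover Fir, Alder, Elm, Teak — every station.
Total annual cost: 14 + 8 = 22.
No cover costs less than 22.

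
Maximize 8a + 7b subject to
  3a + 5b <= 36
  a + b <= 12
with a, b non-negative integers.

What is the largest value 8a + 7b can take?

(a,b)=(12,0): 3·12+5·0=36≤36, 1·12+1·0=12≤12, objective 96.
(a,b)=(11,0): 3·11+5·0=33≤36, 1·11+1·0=11≤12, objective 88.
The best lattice point is (12,0), giving 96.

96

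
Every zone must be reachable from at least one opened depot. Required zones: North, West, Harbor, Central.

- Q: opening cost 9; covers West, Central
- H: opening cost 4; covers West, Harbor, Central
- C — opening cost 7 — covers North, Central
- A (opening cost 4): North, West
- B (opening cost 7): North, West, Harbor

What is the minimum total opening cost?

8

This is a weighted set-cover instance.
Choose H and A: together they cover North, West, Harbor, Central — every zone.
Total opening cost: 4 + 4 = 8.
No cover costs less than 8.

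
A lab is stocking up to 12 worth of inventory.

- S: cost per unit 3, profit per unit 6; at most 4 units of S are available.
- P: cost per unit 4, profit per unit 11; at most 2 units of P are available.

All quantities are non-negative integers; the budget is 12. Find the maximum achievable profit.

28

This is a bounded integer knapsack.
P has the best ratio (11/4); taking only P gives at most 2×11 = 22 (stopped by the supply cap of 2).
Mixing does better — 1×S and 2×P: cost 11 ≤ 12, profit 1·6 + 2·11 = 28.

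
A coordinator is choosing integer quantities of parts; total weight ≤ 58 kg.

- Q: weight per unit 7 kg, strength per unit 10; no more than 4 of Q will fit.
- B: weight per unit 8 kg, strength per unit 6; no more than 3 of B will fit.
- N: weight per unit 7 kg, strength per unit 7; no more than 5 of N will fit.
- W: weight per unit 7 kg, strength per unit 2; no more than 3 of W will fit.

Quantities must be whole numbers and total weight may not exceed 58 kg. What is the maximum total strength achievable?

Take 4×Q and 4×N: weight 56 ≤ 58, strength 4·10 + 4·7 = 68.
Q has the best ratio (10/7) and is taken to its limit of 4; remaining capacity is filled optimally with the others.

68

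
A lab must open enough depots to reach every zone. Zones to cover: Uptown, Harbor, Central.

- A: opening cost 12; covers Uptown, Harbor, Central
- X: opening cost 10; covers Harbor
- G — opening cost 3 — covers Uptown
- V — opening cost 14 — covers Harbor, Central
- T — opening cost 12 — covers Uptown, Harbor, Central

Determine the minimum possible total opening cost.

A alone covers Uptown, Harbor, Central — every zone.
Total opening cost: 12.

12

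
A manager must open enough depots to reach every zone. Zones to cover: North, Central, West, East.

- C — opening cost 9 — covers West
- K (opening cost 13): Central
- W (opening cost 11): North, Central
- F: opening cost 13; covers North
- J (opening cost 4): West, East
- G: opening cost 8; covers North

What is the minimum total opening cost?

15

This is an integer covering problem.
Choose W and J: together they cover North, Central, West, East — every zone.
Total opening cost: 11 + 4 = 15.
No cover costs less than 15.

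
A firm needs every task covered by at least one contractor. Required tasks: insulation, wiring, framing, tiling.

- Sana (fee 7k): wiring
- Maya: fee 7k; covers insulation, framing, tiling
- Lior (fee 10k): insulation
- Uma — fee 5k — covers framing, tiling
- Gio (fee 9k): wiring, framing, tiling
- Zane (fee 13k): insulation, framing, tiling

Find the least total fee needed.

14

Choose Sana and Maya: together they cover insulation, wiring, framing, tiling — every task.
Total fee: 7 + 7 = 14.
No cover costs less than 14.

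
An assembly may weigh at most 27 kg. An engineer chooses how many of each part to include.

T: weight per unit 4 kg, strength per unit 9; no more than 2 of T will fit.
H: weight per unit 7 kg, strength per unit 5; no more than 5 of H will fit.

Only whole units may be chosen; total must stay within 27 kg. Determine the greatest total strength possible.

Take 2×T and 2×H: weight 22 ≤ 27, strength 2·9 + 2·5 = 28.
T has the best ratio (9/4) and is taken to its limit of 2; remaining capacity is filled optimally with the others.

28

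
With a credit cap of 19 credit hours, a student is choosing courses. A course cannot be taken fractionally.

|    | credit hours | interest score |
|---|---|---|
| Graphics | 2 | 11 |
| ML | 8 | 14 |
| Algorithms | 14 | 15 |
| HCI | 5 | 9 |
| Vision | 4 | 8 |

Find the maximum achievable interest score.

42

This is an integer program with binary decision variables.
Graphics + ML + HCI + Vision: credit hours 2 + 8 + 5 + 4 = 19 ≤ 19, interest score 11 + 14 + 9 + 8 = 42.
Graphics + ML + HCI: credit hours 2 + 8 + 5 = 15 ≤ 19, interest score 11 + 14 + 9 = 34.
Best is Graphics, ML, HCI, and Vision with total interest score 42.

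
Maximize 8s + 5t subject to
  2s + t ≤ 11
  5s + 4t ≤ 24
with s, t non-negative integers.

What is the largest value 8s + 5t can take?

37

The continuous relaxation peaks at (4.8, 0) with value 38.40; rounding to a feasible lattice point costs some objective.
(s,t)=(4,1): 2·4+1·1=9≤11, 5·4+4·1=24≤24, objective 37.
(s,t)=(3,2): 2·3+1·2=8≤11, 5·3+4·2=23≤24, objective 34.
(s,t)=(4,0): 2·4+1·0=8≤11, 5·4+4·0=20≤24, objective 32.
(s,t)=(3,1): 2·3+1·1=7≤11, 5·3+4·1=19≤24, objective 29.
The best lattice point is (4,1), giving 37.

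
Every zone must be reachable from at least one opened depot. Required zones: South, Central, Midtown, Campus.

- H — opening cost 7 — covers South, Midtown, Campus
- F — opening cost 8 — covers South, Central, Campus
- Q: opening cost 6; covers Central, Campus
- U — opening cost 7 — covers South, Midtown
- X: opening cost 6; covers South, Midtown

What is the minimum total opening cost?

12

The greedy cost-per-new-zone heuristic would pick H and Q for 13, but a cheaper cover exists.
Choose Q and X: together they cover South, Central, Midtown, Campus — every zone.
Total opening cost: 6 + 6 = 12.
No cover costs less than 12.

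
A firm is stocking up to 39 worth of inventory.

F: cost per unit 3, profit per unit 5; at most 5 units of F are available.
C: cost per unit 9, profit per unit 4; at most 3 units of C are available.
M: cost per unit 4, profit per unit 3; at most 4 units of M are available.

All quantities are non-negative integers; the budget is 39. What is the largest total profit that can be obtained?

F has the best ratio (5/3); taking only F gives at most 5×5 = 25 (stopped by the supply cap of 5).
Mixing does better — 5×F, 1×C, and 3×M: cost 36 ≤ 39, profit 5·5 + 1·4 + 3·3 = 38.

38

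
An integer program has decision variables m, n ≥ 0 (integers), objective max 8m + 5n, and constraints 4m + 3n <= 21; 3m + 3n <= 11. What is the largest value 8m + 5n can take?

24

The continuous relaxation peaks at (3.67, 0) with value 29.33; rounding to a feasible lattice point costs some objective.
(m,n)=(3,0) is feasible, giving 24.
(m,n)=(2,1) is feasible, giving 21.
(m,n)=(2,0) is feasible, giving 16.
No feasible integer point exceeds 24.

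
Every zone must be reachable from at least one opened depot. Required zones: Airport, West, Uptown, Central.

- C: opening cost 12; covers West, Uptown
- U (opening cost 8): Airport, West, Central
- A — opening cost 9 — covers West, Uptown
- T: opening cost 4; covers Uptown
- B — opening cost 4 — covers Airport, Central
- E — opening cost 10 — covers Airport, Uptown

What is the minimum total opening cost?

The greedy cost-per-new-zone heuristic would pick B, T, and U for 16, but a cheaper cover exists.
Choose U and T: together they cover Airport, West, Uptown, Central — every zone.
Total opening cost: 8 + 4 = 12.
No cover costs less than 12.

12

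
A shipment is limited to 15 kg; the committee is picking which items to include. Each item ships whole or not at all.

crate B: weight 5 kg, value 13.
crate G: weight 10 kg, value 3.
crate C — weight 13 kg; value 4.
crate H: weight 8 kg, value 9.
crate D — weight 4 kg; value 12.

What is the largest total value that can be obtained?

This is a 0-1 knapsack instance.
Allowing fractional choices, the relaxed optimum would be about 31.8, but items are indivisible.
crate B + crate H: weight 5 + 8 = 13 ≤ 15, value 13 + 9 = 22.
crate B + crate D: weight 5 + 4 = 9 ≤ 15, value 13 + 12 = 25.
Best is crate B and crate D with total value 25.

25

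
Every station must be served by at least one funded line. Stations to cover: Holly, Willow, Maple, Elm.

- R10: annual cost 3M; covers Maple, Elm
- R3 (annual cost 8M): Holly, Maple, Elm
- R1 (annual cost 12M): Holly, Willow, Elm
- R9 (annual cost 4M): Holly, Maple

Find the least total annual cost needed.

The greedy cost-per-new-station heuristic would pick R10, R9, and R1 for 19, but a cheaper cover exists.
Choose R10 and R1: together they cover Holly, Willow, Maple, Elm — every station.
Total annual cost: 3 + 12 = 15.
No cover costs less than 15.

15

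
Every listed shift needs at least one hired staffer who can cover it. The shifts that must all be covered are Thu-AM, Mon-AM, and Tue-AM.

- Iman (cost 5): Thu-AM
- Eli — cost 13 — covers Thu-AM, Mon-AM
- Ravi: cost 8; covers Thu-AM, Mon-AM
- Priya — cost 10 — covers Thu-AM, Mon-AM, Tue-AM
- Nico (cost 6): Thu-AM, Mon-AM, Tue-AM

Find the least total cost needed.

Nico alone covers Thu-AM, Mon-AM, Tue-AM — every shift.
Total cost: 6.
No cover costs less than 6.

6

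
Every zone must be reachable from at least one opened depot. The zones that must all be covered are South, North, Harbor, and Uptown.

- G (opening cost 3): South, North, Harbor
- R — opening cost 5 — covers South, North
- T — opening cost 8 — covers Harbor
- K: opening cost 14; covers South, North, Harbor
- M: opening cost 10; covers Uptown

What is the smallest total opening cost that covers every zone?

Choose G and M: together they cover South, North, Harbor, Uptown — every zone.
Total opening cost: 3 + 10 = 13.
No cover costs less than 13.

13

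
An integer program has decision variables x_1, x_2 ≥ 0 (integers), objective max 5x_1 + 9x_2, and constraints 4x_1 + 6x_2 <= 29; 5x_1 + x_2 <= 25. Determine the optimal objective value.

(x_1,x_2)=(1,4): 4·1+6·4=28≤29, 5·1+1·4=9≤25, objective 41.
(x_1,x_2)=(2,3): 4·2+6·3=26≤29, 5·2+1·3=13≤25, objective 37.
(x_1,x_2)=(0,4): 4·0+6·4=24≤29, 5·0+1·4=4≤25, objective 36.
The best lattice point is (1,4), giving 41.

41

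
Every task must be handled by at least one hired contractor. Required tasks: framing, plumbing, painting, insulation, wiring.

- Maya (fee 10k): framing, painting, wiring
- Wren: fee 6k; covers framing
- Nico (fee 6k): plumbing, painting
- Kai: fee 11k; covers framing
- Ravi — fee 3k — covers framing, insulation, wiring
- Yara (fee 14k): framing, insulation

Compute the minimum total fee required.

This is an integer covering problem.
Choose Nico and Ravi: together they cover framing, plumbing, painting, insulation, wiring — every task.
Total fee: 6 + 3 = 9.
No cover costs less than 9.

9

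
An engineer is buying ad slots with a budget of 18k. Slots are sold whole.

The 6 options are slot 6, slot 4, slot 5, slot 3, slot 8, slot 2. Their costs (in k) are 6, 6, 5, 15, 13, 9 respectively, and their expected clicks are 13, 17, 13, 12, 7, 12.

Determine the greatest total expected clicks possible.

43

Allowing fractional choices, the relaxed optimum would be about 44.3, but ad slots are indivisible.
slot 4 + slot 5: cost 6 + 5 = 11 ≤ 18, expected clicks 17 + 13 = 30.
slot 6 + slot 4 + slot 5: cost 6 + 6 + 5 = 17 ≤ 18, expected clicks 13 + 17 + 13 = 43.
Best is slot 6, slot 4, and slot 5 with total expected clicks 43.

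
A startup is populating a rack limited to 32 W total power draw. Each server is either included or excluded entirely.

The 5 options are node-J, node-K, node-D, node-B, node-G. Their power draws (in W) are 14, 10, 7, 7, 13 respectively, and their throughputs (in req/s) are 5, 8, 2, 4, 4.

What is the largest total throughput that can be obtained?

node-J + node-K + node-D: power draw 14 + 10 + 7 = 31 ≤ 32, throughput 5 + 8 + 2 = 15.
node-K + node-B + node-G: power draw 10 + 7 + 13 = 30 ≤ 32, throughput 8 + 4 + 4 = 16.
node-J + node-K + node-B: power draw 14 + 10 + 7 = 31 ≤ 32, throughput 5 + 8 + 4 = 17.
Best is node-J, node-K, and node-B with total throughput 17.

17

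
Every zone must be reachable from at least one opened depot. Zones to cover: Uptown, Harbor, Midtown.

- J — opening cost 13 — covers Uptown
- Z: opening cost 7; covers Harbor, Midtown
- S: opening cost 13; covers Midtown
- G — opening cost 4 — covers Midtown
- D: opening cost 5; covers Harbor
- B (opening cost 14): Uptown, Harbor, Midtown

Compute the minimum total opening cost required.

The greedy cost-per-new-zone heuristic would pick Z and J for 20, but a cheaper cover exists.
B alone covers Uptown, Harbor, Midtown — every zone.
Total opening cost: 14.
No cover costs less than 14.

14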